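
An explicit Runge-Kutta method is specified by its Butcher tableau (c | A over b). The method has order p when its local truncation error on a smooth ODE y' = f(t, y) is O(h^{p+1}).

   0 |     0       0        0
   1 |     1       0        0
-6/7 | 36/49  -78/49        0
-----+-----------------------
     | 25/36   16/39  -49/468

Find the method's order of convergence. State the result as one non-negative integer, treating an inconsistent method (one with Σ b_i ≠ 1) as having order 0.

b = (25/36, 16/39, -49/468)
c = (0, 1, -6/7)
Ac = (0, 0, -78/49)
Σ b_i: 25/36·1 + 16/39·1 + (-49/468)·1 = 1 ✓
b·c: 16/39·1 + (-49/468)·(-6/7) = 1/2 ✓
b·c²: 16/39·1 + (-49/468)·36/49 = 1/3 ✓
b·Ac: (-49/468)·(-78/49) = 1/6 ✓; 3 stages ⇒ order 3.

3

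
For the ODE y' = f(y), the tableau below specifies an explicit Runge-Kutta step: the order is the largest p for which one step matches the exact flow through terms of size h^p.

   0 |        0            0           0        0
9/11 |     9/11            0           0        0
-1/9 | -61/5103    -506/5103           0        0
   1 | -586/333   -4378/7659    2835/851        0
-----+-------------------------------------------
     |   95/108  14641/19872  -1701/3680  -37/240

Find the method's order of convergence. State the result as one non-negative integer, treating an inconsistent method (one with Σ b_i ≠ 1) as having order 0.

b = (95/108, 14641/19872, -1701/3680, -37/240)
c = (0, 9/11, -1/9, 1)
Ac = (0, 0, -46/567, -31/37)
Σ b_i: 95/108·1 + 14641/19872·1 + (-1701/3680)·1 + (-37/240)·1 = 1 ✓
b·c: 14641/19872·9/11 + (-1701/3680)·(-1/9) + (-37/240)·1 = 1/2 ✓
b·c²: 14641/19872·81/121 + (-1701/3680)·1/81 + (-37/240)·1 = 1/3 ✓
b·Ac: (-1701/3680)·(-46/567) + (-37/240)·(-31/37) = 1/6 ✓
b·c³: 14641/19872·729/1331 + (-1701/3680)·(-1/729) + (-37/240)·1 = 1/4 ✓
b·(c∘Ac): (-1701/3680)·46/5103 + (-37/240)·(-31/37) = 1/8 ✓
b·Ac²: (-1701/3680)·(-46/693) + (-37/240)·(-139/407) = 1/12 ✓
b·A²c: (-37/240)·(-10/37) = 1/24 ✓; 4 stages ⇒ order 4.

4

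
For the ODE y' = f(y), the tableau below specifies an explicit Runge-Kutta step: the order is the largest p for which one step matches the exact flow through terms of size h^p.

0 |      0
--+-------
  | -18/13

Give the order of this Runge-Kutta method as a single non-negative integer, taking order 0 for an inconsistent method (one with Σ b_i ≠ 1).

b = (-18/13)
c = (0)
Σ b_i: (-18/13)·1 = -18/13 ≠ 1 ⇒ order 0.

0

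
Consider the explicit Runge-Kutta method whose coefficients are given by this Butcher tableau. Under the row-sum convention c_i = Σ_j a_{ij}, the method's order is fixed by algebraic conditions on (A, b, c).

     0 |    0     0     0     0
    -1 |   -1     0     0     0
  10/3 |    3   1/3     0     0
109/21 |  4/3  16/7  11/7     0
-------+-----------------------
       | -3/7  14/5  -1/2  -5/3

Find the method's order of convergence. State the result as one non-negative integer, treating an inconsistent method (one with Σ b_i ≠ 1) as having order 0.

0

b = (-3/7, 14/5, -1/2, -5/3)
c = (0, -1, 10/3, 109/21)
Ac = (0, 0, -1/3, 62/21)
Σ b_i: (-3/7)·1 + 14/5·1 + (-1/2)·1 + (-5/3)·1 = 43/210 ≠ 1 ⇒ order 0.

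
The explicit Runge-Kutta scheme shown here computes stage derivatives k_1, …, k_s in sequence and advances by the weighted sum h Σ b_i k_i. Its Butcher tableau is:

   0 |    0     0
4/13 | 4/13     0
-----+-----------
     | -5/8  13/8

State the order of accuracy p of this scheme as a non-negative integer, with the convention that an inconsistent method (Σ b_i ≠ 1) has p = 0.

2

b = (-5/8, 13/8)
c = (0, 4/13)
Σ b_i: (-5/8)·1 + 13/8·1 = 1 ✓
b·c: 13/8·4/13 = 1/2 ✓; 2 stages ⇒ order 2.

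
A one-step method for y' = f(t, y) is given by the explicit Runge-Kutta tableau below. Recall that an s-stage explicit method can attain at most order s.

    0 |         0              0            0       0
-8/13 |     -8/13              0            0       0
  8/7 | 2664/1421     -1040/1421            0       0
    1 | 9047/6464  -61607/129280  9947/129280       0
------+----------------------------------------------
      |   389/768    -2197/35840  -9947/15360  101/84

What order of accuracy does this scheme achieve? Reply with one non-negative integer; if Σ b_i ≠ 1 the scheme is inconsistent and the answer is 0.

4

b = (389/768, -2197/35840, -9947/15360, 101/84)
c = (0, -8/13, 8/7, 1)
Ac = (0, 0, 640/1421, 77/202)
Σ b_i: 389/768·1 + (-2197/35840)·1 + (-9947/15360)·1 + 101/84·1 = 1 ✓
b·c: (-2197/35840)·(-8/13) + (-9947/15360)·8/7 + 101/84·1 = 1/2 ✓
b·c²: (-2197/35840)·64/169 + (-9947/15360)·64/49 + 101/84·1 = 1/3 ✓
b·Ac: (-9947/15360)·640/1421 + 101/84·77/202 = 1/6 ✓
b·c³: (-2197/35840)·(-512/2197) + (-9947/15360)·512/343 + 101/84·1 = 1/4 ✓
b·(c∘Ac): (-9947/15360)·5120/9947 + 101/84·77/202 = 1/8 ✓
b·Ac²: (-9947/15360)·(-5120/18473) + 101/84·(-105/1313) = 1/12 ✓
b·A²c: 101/84·7/202 = 1/24 ✓; 4 stages ⇒ order 4.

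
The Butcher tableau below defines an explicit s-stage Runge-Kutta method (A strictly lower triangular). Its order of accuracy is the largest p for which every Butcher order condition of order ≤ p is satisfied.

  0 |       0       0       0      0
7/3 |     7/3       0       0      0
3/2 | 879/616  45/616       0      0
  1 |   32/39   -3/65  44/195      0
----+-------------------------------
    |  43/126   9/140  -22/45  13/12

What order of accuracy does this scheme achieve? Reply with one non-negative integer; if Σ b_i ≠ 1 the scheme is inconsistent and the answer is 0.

4

b = (43/126, 9/140, -22/45, 13/12)
c = (0, 7/3, 3/2, 1)
Ac = (0, 0, 15/88, 3/13)
Σ b_i: 43/126·1 + 9/140·1 + (-22/45)·1 + 13/12·1 = 1 ✓
b·c: 9/140·7/3 + (-22/45)·3/2 + 13/12·1 = 1/2 ✓
b·c²: 9/140·49/9 + (-22/45)·9/4 + 13/12·1 = 1/3 ✓
b·Ac: (-22/45)·15/88 + 13/12·3/13 = 1/6 ✓
b·c³: 9/140·343/27 + (-22/45)·27/8 + 13/12·1 = 1/4 ✓
b·(c∘Ac): (-22/45)·45/176 + 13/12·3/13 = 1/8 ✓
b·Ac²: (-22/45)·35/88 + 13/12·10/39 = 1/12 ✓
b·A²c: 13/12·1/26 = 1/24 ✓; 4 stages ⇒ order 4.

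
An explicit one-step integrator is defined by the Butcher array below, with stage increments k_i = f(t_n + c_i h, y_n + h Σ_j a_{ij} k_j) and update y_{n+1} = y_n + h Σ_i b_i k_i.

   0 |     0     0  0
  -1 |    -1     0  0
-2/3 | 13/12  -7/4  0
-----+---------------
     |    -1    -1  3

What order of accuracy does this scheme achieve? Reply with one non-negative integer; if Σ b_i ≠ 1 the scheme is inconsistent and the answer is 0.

1

b = (-1, -1, 3)
c = (0, -1, -2/3)
Ac = (0, 0, 7/4)
Σ b_i: (-1)·1 + (-1)·1 + 3·1 = 1 ✓
b·c: (-1)·(-1) + 3·(-2/3) = -1 ≠ 1/2 ⇒ order 1.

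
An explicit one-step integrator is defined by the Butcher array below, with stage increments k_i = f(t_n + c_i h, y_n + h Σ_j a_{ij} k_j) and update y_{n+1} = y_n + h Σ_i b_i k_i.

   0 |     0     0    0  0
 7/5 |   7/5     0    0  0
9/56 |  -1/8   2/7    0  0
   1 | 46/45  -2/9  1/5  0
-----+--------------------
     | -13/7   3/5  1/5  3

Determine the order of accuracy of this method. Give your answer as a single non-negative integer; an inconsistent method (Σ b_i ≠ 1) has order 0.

b = (-13/7, 3/5, 1/5, 3)
c = (0, 7/5, 9/56, 1)
Ac = (0, 0, 2/5, -703/2520)
Σ b_i: (-13/7)·1 + 3/5·1 + 1/5·1 + 3·1 = 68/35 ≠ 1 ⇒ order 0.

0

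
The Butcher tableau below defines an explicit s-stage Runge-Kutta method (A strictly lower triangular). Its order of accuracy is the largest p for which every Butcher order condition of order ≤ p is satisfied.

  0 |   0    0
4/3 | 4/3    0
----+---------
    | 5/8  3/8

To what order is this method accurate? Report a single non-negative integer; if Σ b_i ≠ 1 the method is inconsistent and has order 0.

b = (5/8, 3/8)
c = (0, 4/3)
Σ b_i: 5/8·1 + 3/8·1 = 1 ✓
b·c: 3/8·4/3 = 1/2 ✓; 2 stages ⇒ order 2.

2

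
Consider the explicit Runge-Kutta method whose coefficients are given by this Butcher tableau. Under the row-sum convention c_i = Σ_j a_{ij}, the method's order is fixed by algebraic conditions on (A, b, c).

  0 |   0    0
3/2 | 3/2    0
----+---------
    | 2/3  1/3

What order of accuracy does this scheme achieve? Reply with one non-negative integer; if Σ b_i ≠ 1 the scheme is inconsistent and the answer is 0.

b = (2/3, 1/3)
c = (0, 3/2)
Σ b_i: 2/3·1 + 1/3·1 = 1 ✓
b·c: 1/3·3/2 = 1/2 ✓; 2 stages ⇒ order 2.

2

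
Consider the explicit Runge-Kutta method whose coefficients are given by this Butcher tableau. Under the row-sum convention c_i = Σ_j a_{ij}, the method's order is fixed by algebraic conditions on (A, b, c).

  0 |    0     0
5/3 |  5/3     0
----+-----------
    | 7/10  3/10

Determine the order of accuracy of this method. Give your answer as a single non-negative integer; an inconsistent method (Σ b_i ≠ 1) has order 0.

b = (7/10, 3/10)
c = (0, 5/3)
Σ b_i: 7/10·1 + 3/10·1 = 1 ✓
b·c: 3/10·5/3 = 1/2 ✓; 2 stages ⇒ order 2.

2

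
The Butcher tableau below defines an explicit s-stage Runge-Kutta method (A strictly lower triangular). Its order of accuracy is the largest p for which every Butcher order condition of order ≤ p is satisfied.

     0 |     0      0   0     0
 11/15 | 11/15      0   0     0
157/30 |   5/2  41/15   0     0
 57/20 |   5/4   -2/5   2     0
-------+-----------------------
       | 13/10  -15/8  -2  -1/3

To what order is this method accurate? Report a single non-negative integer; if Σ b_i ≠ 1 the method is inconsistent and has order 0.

0

b = (13/10, -15/8, -2, -1/3)
c = (0, 11/15, 157/30, 57/20)
Ac = (0, 0, 451/225, 763/75)
Σ b_i: 13/10·1 + (-15/8)·1 + (-2)·1 + (-1/3)·1 = -349/120 ≠ 1 ⇒ order 0.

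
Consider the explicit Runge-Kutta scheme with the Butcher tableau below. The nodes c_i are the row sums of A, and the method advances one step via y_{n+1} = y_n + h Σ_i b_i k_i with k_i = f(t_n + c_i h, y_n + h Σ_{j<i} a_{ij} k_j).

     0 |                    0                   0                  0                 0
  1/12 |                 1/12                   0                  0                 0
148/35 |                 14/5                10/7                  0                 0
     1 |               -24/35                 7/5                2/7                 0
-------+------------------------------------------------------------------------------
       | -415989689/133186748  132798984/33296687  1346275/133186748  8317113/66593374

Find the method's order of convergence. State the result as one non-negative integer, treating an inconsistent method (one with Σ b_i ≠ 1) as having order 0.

b = (-415989689/133186748, 132798984/33296687, 1346275/133186748, 8317113/66593374)
c = (0, 1/12, 148/35, 1)
Ac = (0, 0, 5/42, 779/588)
Σ b_i: (-415989689/133186748)·1 + 132798984/33296687·1 + 1346275/133186748·1 + 8317113/66593374·1 = 1 ✓
b·c: 132798984/33296687·1/12 + 1346275/133186748·148/35 + 8317113/66593374·1 = 1/2 ✓
b·c²: 132798984/33296687·1/144 + 1346275/133186748·21904/1225 + 8317113/66593374·1 = 1/3 ✓
b·Ac: 1346275/133186748·5/42 + 8317113/66593374·779/588 = 1/6 ✓
b·c³: 132798984/33296687·1/1728 + 1346275/133186748·3241792/42875 + 8317113/66593374·1 = 10686050987/11986807320 ≠ 1/4 ⇒ order 3.
b·(c∘Ac): 1346275/133186748·74/147 + 8317113/66593374·779/588 = 136291423/799120488 ≠ 1/8
b·Ac²: 1346275/133186748·5/504 + 8317113/66593374·6320357/1234800 = 268241680121/419538256200 ≠ 1/12
b·A²c: 8317113/66593374·5/147 = 282895/66593374 ≠ 1/24

3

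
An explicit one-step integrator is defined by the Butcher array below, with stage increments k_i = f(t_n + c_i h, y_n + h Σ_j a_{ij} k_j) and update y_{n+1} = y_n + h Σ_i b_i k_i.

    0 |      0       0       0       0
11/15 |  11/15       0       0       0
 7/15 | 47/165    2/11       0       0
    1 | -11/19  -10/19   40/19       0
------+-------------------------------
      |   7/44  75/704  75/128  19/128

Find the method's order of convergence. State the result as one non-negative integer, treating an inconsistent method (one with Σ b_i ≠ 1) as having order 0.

b = (7/44, 75/704, 75/128, 19/128)
c = (0, 11/15, 7/15, 1)
Ac = (0, 0, 2/15, 34/57)
Σ b_i: 7/44·1 + 75/704·1 + 75/128·1 + 19/128·1 = 1 ✓
b·c: 75/704·11/15 + 75/128·7/15 + 19/128·1 = 1/2 ✓
b·c²: 75/704·121/225 + 75/128·49/225 + 19/128·1 = 1/3 ✓
b·Ac: 75/128·2/15 + 19/128·34/57 = 1/6 ✓
b·c³: 75/704·1331/3375 + 75/128·343/3375 + 19/128·1 = 1/4 ✓
b·(c∘Ac): 75/128·14/225 + 19/128·34/57 = 1/8 ✓
b·Ac²: 75/128·22/225 + 19/128·10/57 = 1/12 ✓
b·A²c: 19/128·16/57 = 1/24 ✓; 4 stages ⇒ order 4.

4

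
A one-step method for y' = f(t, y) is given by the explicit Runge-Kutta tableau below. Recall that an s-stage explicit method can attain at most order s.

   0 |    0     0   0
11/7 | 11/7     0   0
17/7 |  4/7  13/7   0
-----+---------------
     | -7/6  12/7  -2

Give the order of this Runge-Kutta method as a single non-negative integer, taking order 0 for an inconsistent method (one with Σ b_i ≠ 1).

b = (-7/6, 12/7, -2)
c = (0, 11/7, 17/7)
Ac = (0, 0, 143/49)
Σ b_i: (-7/6)·1 + 12/7·1 + (-2)·1 = -61/42 ≠ 1 ⇒ order 0.

0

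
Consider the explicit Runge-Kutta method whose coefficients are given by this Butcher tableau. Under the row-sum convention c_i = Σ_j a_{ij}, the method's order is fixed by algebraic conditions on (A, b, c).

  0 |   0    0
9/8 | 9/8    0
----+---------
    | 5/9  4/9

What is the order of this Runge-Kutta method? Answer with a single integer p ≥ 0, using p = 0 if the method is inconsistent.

2

b = (5/9, 4/9)
c = (0, 9/8)
Σ b_i: 5/9·1 + 4/9·1 = 1 ✓
b·c: 4/9·9/8 = 1/2 ✓; 2 stages ⇒ order 2.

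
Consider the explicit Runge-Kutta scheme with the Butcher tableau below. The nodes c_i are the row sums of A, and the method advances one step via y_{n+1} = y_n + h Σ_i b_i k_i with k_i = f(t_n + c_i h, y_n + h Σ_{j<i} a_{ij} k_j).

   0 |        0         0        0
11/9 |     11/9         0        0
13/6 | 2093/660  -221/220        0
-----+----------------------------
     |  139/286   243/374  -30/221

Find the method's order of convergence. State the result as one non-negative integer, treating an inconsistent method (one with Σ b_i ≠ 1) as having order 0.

3

b = (139/286, 243/374, -30/221)
c = (0, 11/9, 13/6)
Ac = (0, 0, -221/180)
Σ b_i: 139/286·1 + 243/374·1 + (-30/221)·1 = 1 ✓
b·c: 243/374·11/9 + (-30/221)·13/6 = 1/2 ✓
b·c²: 243/374·121/81 + (-30/221)·169/36 = 1/3 ✓
b·Ac: (-30/221)·(-221/180) = 1/6 ✓; 3 stages ⇒ order 3.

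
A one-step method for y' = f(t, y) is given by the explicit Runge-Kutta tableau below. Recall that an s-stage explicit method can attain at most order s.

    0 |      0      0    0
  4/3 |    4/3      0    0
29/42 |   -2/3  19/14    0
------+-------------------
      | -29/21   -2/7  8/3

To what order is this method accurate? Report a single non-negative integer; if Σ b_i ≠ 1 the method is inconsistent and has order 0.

1

b = (-29/21, -2/7, 8/3)
c = (0, 4/3, 29/42)
Ac = (0, 0, 38/21)
Σ b_i: (-29/21)·1 + (-2/7)·1 + 8/3·1 = 1 ✓
b·c: (-2/7)·4/3 + 8/3·29/42 = 92/63 ≠ 1/2 ⇒ order 1.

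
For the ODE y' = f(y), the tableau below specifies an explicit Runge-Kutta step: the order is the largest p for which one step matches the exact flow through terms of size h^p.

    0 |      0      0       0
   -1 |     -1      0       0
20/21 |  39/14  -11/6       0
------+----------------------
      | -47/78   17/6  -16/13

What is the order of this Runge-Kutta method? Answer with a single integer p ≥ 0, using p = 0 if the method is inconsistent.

1

b = (-47/78, 17/6, -16/13)
c = (0, -1, 20/21)
Ac = (0, 0, 11/6)
Σ b_i: (-47/78)·1 + 17/6·1 + (-16/13)·1 = 1 ✓
b·c: 17/6·(-1) + (-16/13)·20/21 = -729/182 ≠ 1/2 ⇒ order 1.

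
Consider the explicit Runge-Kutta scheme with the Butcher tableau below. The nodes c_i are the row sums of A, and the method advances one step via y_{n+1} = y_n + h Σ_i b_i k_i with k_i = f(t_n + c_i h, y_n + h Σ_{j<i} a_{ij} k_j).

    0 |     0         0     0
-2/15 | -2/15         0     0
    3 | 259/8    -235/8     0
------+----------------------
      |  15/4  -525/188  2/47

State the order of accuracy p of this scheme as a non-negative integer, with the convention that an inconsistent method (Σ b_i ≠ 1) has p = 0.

3

b = (15/4, -525/188, 2/47)
c = (0, -2/15, 3)
Ac = (0, 0, 47/12)
Σ b_i: 15/4·1 + (-525/188)·1 + 2/47·1 = 1 ✓
b·c: (-525/188)·(-2/15) + 2/47·3 = 1/2 ✓
b·c²: (-525/188)·4/225 + 2/47·9 = 1/3 ✓
b·Ac: 2/47·47/12 = 1/6 ✓; 3 stages ⇒ order 3.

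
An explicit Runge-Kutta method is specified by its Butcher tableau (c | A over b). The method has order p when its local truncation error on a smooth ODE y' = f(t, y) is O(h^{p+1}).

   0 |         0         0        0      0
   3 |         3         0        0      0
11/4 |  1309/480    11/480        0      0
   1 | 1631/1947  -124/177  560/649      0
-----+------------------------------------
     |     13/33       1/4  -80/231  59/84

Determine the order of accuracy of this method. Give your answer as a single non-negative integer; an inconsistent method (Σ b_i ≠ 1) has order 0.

4

b = (13/33, 1/4, -80/231, 59/84)
c = (0, 3, 11/4, 1)
Ac = (0, 0, 11/160, 16/59)
Σ b_i: 13/33·1 + 1/4·1 + (-80/231)·1 + 59/84·1 = 1 ✓
b·c: 1/4·3 + (-80/231)·11/4 + 59/84·1 = 1/2 ✓
b·c²: 1/4·9 + (-80/231)·121/16 + 59/84·1 = 1/3 ✓
b·Ac: (-80/231)·11/160 + 59/84·16/59 = 1/6 ✓
b·c³: 1/4·27 + (-80/231)·1331/64 + 59/84·1 = 1/4 ✓
b·(c∘Ac): (-80/231)·121/640 + 59/84·16/59 = 1/8 ✓
b·Ac²: (-80/231)·33/160 + 59/84·13/59 = 1/12 ✓
b·A²c: 59/84·7/118 = 1/24 ✓; 4 stages ⇒ order 4.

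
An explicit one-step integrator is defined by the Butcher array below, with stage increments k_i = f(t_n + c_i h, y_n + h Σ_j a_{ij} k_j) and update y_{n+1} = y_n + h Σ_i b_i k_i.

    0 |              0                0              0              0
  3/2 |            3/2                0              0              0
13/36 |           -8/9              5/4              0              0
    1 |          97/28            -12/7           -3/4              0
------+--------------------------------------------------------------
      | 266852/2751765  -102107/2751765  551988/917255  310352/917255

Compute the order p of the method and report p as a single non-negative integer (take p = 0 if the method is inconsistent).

b = (266852/2751765, -102107/2751765, 551988/917255, 310352/917255)
c = (0, 3/2, 13/36, 1)
Ac = (0, 0, 15/8, -955/336)
Σ b_i: 266852/2751765·1 + (-102107/2751765)·1 + 551988/917255·1 + 310352/917255·1 = 1 ✓
b·c: (-102107/2751765)·3/2 + 551988/917255·13/36 + 310352/917255·1 = 1/2 ✓
b·c²: (-102107/2751765)·9/4 + 551988/917255·169/1296 + 310352/917255·1 = 1/3 ✓
b·Ac: 551988/917255·15/8 + 310352/917255·(-955/336) = 1/6 ✓
b·c³: (-102107/2751765)·27/8 + 551988/917255·2197/46656 + 310352/917255·1 = 95676929/396254160 ≠ 1/4 ⇒ order 3.
b·(c∘Ac): 551988/917255·65/96 + 310352/917255·(-955/336) = -2440127/4402824 ≠ 1/8
b·Ac²: 551988/917255·45/16 + 310352/917255·(-47839/12096) = 17552243/49531770 ≠ 1/12
b·A²c: 310352/917255·(-45/32) = -174573/366902 ≠ 1/24

3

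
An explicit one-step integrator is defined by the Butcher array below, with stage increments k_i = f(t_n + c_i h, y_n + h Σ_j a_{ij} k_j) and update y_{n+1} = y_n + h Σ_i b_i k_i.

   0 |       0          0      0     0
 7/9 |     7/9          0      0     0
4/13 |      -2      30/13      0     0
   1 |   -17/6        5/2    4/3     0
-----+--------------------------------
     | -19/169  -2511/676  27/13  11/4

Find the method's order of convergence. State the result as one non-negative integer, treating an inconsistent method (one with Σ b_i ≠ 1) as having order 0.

b = (-19/169, -2511/676, 27/13, 11/4)
c = (0, 7/9, 4/13, 1)
Ac = (0, 0, 70/39, 551/234)
Σ b_i: (-19/169)·1 + (-2511/676)·1 + 27/13·1 + 11/4·1 = 1 ✓
b·c: (-2511/676)·7/9 + 27/13·4/13 + 11/4·1 = 1/2 ✓
b·c²: (-2511/676)·49/81 + 27/13·16/169 + 11/4·1 = 1537/2197 ≠ 1/3 ⇒ order 2.
b·Ac: 27/13·70/39 + 11/4·551/234 = 124153/12168 ≠ 1/6

2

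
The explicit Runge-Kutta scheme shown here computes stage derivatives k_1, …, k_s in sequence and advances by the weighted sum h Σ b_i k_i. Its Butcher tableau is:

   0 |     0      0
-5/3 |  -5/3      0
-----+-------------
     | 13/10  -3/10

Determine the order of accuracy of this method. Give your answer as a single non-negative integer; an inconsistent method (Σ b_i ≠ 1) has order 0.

2

b = (13/10, -3/10)
c = (0, -5/3)
Σ b_i: 13/10·1 + (-3/10)·1 = 1 ✓
b·c: (-3/10)·(-5/3) = 1/2 ✓; 2 stages ⇒ order 2.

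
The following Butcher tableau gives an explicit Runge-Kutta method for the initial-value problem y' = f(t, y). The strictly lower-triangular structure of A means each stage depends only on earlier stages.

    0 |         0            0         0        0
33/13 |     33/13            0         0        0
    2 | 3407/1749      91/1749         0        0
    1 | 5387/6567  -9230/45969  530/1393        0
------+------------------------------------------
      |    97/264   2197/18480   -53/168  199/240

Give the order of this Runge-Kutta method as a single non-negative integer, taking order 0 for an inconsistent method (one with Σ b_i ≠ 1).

b = (97/264, 2197/18480, -53/168, 199/240)
c = (0, 33/13, 2, 1)
Ac = (0, 0, 7/53, 50/199)
Σ b_i: 97/264·1 + 2197/18480·1 + (-53/168)·1 + 199/240·1 = 1 ✓
b·c: 2197/18480·33/13 + (-53/168)·2 + 199/240·1 = 1/2 ✓
b·c²: 2197/18480·1089/169 + (-53/168)·4 + 199/240·1 = 1/3 ✓
b·Ac: (-53/168)·7/53 + 199/240·50/199 = 1/6 ✓
b·c³: 2197/18480·35937/2197 + (-53/168)·8 + 199/240·1 = 1/4 ✓
b·(c∘Ac): (-53/168)·14/53 + 199/240·50/199 = 1/8 ✓
b·Ac²: (-53/168)·231/689 + 199/240·590/2587 = 1/12 ✓
b·A²c: 199/240·10/199 = 1/24 ✓; 4 stages ⇒ order 4.

4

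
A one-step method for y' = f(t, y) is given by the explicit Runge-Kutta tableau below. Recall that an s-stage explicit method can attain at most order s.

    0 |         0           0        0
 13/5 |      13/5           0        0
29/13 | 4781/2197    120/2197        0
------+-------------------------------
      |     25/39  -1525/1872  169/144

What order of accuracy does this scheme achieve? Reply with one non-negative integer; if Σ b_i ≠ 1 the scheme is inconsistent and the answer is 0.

b = (25/39, -1525/1872, 169/144)
c = (0, 13/5, 29/13)
Ac = (0, 0, 24/169)
Σ b_i: 25/39·1 + (-1525/1872)·1 + 169/144·1 = 1 ✓
b·c: (-1525/1872)·13/5 + 169/144·29/13 = 1/2 ✓
b·c²: (-1525/1872)·169/25 + 169/144·841/169 = 1/3 ✓
b·Ac: 169/144·24/169 = 1/6 ✓; 3 stages ⇒ order 3.

3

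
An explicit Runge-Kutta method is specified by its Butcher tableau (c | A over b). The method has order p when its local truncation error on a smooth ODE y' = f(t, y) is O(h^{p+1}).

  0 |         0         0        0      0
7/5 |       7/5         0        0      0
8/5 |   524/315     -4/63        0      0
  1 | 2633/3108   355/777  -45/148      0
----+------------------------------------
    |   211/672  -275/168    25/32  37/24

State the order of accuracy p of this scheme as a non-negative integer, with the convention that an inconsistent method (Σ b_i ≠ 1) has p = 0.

4

b = (211/672, -275/168, 25/32, 37/24)
c = (0, 7/5, 8/5, 1)
Ac = (0, 0, -4/45, 17/111)
Σ b_i: 211/672·1 + (-275/168)·1 + 25/32·1 + 37/24·1 = 1 ✓
b·c: (-275/168)·7/5 + 25/32·8/5 + 37/24·1 = 1/2 ✓
b·c²: (-275/168)·49/25 + 25/32·64/25 + 37/24·1 = 1/3 ✓
b·Ac: 25/32·(-4/45) + 37/24·17/111 = 1/6 ✓
b·c³: (-275/168)·343/125 + 25/32·512/125 + 37/24·1 = 1/4 ✓
b·(c∘Ac): 25/32·(-32/225) + 37/24·17/111 = 1/8 ✓
b·Ac²: 25/32·(-28/225) + 37/24·13/111 = 1/12 ✓
b·A²c: 37/24·1/37 = 1/24 ✓; 4 stages ⇒ order 4.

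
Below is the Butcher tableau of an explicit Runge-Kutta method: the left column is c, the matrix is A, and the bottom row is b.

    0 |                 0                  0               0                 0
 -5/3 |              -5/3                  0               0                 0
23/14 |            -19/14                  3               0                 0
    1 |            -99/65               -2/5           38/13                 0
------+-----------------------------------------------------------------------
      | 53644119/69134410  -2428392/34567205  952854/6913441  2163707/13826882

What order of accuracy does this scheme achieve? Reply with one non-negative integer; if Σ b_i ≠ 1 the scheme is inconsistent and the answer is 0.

3

b = (53644119/69134410, -2428392/34567205, 952854/6913441, 2163707/13826882)
c = (0, -5/3, 23/14, 1)
Ac = (0, 0, -5, 1493/273)
Σ b_i: 53644119/69134410·1 + (-2428392/34567205)·1 + 952854/6913441·1 + 2163707/13826882·1 = 1 ✓
b·c: (-2428392/34567205)·(-5/3) + 952854/6913441·23/14 + 2163707/13826882·1 = 1/2 ✓
b·c²: (-2428392/34567205)·25/9 + 952854/6913441·529/196 + 2163707/13826882·1 = 1/3 ✓
b·Ac: 952854/6913441·(-5) + 2163707/13826882·1493/273 = 1/6 ✓
b·c³: (-2428392/34567205)·(-125/27) + 952854/6913441·12167/2744 + 2163707/13826882·1 = 271992793/248883876 ≠ 1/4 ⇒ order 3.
b·(c∘Ac): 952854/6913441·(-115/14) + 2163707/13826882·1493/273 = -11463029/41480646 ≠ 1/8
b·Ac²: 952854/6913441·25/3 + 2163707/13826882·77719/11466 = 3848918063/1742187132 ≠ 1/12
b·A²c: 2163707/13826882·(-190/13) = -15811705/6913441 ≠ 1/24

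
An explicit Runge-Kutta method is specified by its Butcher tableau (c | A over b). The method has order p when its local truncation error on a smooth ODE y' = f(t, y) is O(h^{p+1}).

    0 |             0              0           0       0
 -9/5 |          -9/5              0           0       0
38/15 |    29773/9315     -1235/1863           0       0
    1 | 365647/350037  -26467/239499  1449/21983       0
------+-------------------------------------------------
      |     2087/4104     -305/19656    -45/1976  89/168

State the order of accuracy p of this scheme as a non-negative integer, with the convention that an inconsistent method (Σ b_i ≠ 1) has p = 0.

4

b = (2087/4104, -305/19656, -45/1976, 89/168)
c = (0, -9/5, 38/15, 1)
Ac = (0, 0, 247/207, 749/2047)
Σ b_i: 2087/4104·1 + (-305/19656)·1 + (-45/1976)·1 + 89/168·1 = 1 ✓
b·c: (-305/19656)·(-9/5) + (-45/1976)·38/15 + 89/168·1 = 1/2 ✓
b·c²: (-305/19656)·81/25 + (-45/1976)·1444/225 + 89/168·1 = 1/3 ✓
b·Ac: (-45/1976)·247/207 + 89/168·749/2047 = 1/6 ✓
b·c³: (-305/19656)·(-729/125) + (-45/1976)·54872/3375 + 89/168·1 = 1/4 ✓
b·(c∘Ac): (-45/1976)·9386/3105 + 89/168·749/2047 = 1/8 ✓
b·Ac²: (-45/1976)·(-247/115) + 89/168·133/2047 = 1/12 ✓
b·A²c: 89/168·7/89 = 1/24 ✓; 4 stages ⇒ order 4.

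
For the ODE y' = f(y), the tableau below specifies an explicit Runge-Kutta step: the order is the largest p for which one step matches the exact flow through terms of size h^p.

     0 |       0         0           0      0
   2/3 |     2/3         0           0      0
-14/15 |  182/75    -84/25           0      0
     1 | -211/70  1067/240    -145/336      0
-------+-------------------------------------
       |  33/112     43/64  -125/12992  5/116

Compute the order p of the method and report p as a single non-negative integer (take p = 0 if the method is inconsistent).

b = (33/112, 43/64, -125/12992, 5/116)
c = (0, 2/3, -14/15, 1)
Ac = (0, 0, -56/25, 101/30)
Σ b_i: 33/112·1 + 43/64·1 + (-125/12992)·1 + 5/116·1 = 1 ✓
b·c: 43/64·2/3 + (-125/12992)·(-14/15) + 5/116·1 = 1/2 ✓
b·c²: 43/64·4/9 + (-125/12992)·196/225 + 5/116·1 = 1/3 ✓
b·Ac: (-125/12992)·(-56/25) + 5/116·101/30 = 1/6 ✓
b·c³: 43/64·8/27 + (-125/12992)·(-2744/3375) + 5/116·1 = 1/4 ✓
b·(c∘Ac): (-125/12992)·784/375 + 5/116·101/30 = 1/8 ✓
b·Ac²: (-125/12992)·(-112/75) + 5/116·8/5 = 1/12 ✓
b·A²c: 5/116·29/30 = 1/24 ✓; 4 stages ⇒ order 4.

4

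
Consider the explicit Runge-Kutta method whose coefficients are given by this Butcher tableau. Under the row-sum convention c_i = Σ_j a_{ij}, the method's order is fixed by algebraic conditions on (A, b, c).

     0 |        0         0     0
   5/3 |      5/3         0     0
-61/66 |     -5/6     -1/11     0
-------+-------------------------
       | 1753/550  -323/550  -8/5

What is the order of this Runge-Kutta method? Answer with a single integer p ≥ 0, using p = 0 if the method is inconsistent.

2

b = (1753/550, -323/550, -8/5)
c = (0, 5/3, -61/66)
Ac = (0, 0, -5/33)
Σ b_i: 1753/550·1 + (-323/550)·1 + (-8/5)·1 = 1 ✓
b·c: (-323/550)·5/3 + (-8/5)·(-61/66) = 1/2 ✓
b·c²: (-323/550)·25/9 + (-8/5)·3721/4356 = -10883/3630 ≠ 1/3 ⇒ order 2.
b·Ac: (-8/5)·(-5/33) = 8/33 ≠ 1/6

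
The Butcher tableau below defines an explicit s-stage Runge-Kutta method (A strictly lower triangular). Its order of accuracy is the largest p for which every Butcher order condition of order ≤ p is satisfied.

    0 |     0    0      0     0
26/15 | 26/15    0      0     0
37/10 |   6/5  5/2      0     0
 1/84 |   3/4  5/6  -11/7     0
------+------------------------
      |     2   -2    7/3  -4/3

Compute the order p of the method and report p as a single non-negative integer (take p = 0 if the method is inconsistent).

1

b = (2, -2, 7/3, -4/3)
c = (0, 26/15, 37/10, 1/84)
Ac = (0, 0, 13/3, -2753/630)
Σ b_i: 2·1 + (-2)·1 + 7/3·1 + (-4/3)·1 = 1 ✓
b·c: (-2)·26/15 + 7/3·37/10 + (-4/3)·1/84 = 649/126 ≠ 1/2 ⇒ order 1.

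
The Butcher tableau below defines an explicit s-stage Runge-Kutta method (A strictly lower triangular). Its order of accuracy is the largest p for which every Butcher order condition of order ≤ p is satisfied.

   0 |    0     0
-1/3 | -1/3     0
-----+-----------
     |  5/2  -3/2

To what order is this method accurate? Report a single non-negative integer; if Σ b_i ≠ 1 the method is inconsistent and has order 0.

b = (5/2, -3/2)
c = (0, -1/3)
Σ b_i: 5/2·1 + (-3/2)·1 = 1 ✓
b·c: (-3/2)·(-1/3) = 1/2 ✓; 2 stages ⇒ order 2.

2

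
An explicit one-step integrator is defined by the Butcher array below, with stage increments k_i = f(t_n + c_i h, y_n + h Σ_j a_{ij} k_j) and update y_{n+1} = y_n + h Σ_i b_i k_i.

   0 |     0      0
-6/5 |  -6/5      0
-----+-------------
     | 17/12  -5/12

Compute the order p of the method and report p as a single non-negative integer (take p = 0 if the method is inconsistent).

b = (17/12, -5/12)
c = (0, -6/5)
Σ b_i: 17/12·1 + (-5/12)·1 = 1 ✓
b·c: (-5/12)·(-6/5) = 1/2 ✓; 2 stages ⇒ order 2.

2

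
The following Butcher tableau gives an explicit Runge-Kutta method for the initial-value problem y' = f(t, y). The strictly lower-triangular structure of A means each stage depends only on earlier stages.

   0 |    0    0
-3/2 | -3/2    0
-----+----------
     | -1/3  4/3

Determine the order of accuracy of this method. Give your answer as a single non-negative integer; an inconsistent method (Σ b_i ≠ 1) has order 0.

b = (-1/3, 4/3)
c = (0, -3/2)
Σ b_i: (-1/3)·1 + 4/3·1 = 1 ✓
b·c: 4/3·(-3/2) = -2 ≠ 1/2 ⇒ order 1.

1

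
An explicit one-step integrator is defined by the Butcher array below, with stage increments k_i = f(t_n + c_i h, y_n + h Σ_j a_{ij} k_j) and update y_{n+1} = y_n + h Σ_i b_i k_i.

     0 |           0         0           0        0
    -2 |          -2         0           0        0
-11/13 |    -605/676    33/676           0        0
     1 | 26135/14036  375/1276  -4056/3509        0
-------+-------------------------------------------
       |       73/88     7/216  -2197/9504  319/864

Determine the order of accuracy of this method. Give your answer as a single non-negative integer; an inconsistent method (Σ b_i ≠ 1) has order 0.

b = (73/88, 7/216, -2197/9504, 319/864)
c = (0, -2, -11/13, 1)
Ac = (0, 0, -33/338, 249/638)
Σ b_i: 73/88·1 + 7/216·1 + (-2197/9504)·1 + 319/864·1 = 1 ✓
b·c: 7/216·(-2) + (-2197/9504)·(-11/13) + 319/864·1 = 1/2 ✓
b·c²: 7/216·4 + (-2197/9504)·121/169 + 319/864·1 = 1/3 ✓
b·Ac: (-2197/9504)·(-33/338) + 319/864·249/638 = 1/6 ✓
b·c³: 7/216·(-8) + (-2197/9504)·(-1331/2197) + 319/864·1 = 1/4 ✓
b·(c∘Ac): (-2197/9504)·363/4394 + 319/864·249/638 = 1/8 ✓
b·Ac²: (-2197/9504)·33/169 + 319/864·111/319 = 1/12 ✓
b·A²c: 319/864·36/319 = 1/24 ✓; 4 stages ⇒ order 4.

4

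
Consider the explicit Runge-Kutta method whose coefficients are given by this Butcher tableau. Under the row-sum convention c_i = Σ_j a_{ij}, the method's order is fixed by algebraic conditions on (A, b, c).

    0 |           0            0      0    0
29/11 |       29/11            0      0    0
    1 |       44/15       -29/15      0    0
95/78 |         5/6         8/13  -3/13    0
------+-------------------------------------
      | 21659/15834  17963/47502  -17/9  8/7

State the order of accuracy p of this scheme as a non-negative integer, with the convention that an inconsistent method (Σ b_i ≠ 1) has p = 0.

b = (21659/15834, 17963/47502, -17/9, 8/7)
c = (0, 29/11, 1, 95/78)
Ac = (0, 0, -841/165, 199/143)
Σ b_i: 21659/15834·1 + 17963/47502·1 + (-17/9)·1 + 8/7·1 = 1 ✓
b·c: 17963/47502·29/11 + (-17/9)·1 + 8/7·95/78 = 1/2 ✓
b·c²: 17963/47502·841/121 + (-17/9)·1 + 8/7·9025/6084 = 570299/234234 ≠ 1/3 ⇒ order 2.
b·Ac: (-17/9)·(-841/165) + 8/7·199/143 = 1515947/135135 ≠ 1/6

2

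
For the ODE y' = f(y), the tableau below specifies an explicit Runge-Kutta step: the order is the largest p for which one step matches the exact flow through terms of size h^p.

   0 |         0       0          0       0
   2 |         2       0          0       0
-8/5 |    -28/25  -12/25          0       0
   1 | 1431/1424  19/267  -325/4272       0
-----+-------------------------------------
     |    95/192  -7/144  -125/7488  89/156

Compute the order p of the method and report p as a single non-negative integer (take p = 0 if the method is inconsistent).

b = (95/192, -7/144, -125/7488, 89/156)
c = (0, 2, -8/5, 1)
Ac = (0, 0, -24/25, 47/178)
Σ b_i: 95/192·1 + (-7/144)·1 + (-125/7488)·1 + 89/156·1 = 1 ✓
b·c: (-7/144)·2 + (-125/7488)·(-8/5) + 89/156·1 = 1/2 ✓
b·c²: (-7/144)·4 + (-125/7488)·64/25 + 89/156·1 = 1/3 ✓
b·Ac: (-125/7488)·(-24/25) + 89/156·47/178 = 1/6 ✓
b·c³: (-7/144)·8 + (-125/7488)·(-512/125) + 89/156·1 = 1/4 ✓
b·(c∘Ac): (-125/7488)·192/125 + 89/156·47/178 = 1/8 ✓
b·Ac²: (-125/7488)·(-48/25) + 89/156·8/89 = 1/12 ✓
b·A²c: 89/156·13/178 = 1/24 ✓; 4 stages ⇒ order 4.

4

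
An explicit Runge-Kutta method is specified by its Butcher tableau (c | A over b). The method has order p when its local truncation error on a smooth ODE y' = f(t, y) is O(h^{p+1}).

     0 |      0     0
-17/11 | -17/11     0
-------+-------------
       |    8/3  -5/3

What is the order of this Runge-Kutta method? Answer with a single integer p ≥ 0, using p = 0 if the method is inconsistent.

1

b = (8/3, -5/3)
c = (0, -17/11)
Σ b_i: 8/3·1 + (-5/3)·1 = 1 ✓
b·c: (-5/3)·(-17/11) = 85/33 ≠ 1/2 ⇒ order 1.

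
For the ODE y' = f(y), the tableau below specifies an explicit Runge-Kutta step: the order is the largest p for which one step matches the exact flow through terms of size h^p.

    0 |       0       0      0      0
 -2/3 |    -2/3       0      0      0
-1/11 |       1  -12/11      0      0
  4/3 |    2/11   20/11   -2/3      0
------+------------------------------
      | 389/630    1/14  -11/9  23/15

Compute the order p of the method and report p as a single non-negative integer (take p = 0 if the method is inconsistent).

1

b = (389/630, 1/14, -11/9, 23/15)
c = (0, -2/3, -1/11, 4/3)
Ac = (0, 0, 8/11, -38/33)
Σ b_i: 389/630·1 + 1/14·1 + (-11/9)·1 + 23/15·1 = 1 ✓
b·c: 1/14·(-2/3) + (-11/9)·(-1/11) + 23/15·4/3 = 664/315 ≠ 1/2 ⇒ order 1.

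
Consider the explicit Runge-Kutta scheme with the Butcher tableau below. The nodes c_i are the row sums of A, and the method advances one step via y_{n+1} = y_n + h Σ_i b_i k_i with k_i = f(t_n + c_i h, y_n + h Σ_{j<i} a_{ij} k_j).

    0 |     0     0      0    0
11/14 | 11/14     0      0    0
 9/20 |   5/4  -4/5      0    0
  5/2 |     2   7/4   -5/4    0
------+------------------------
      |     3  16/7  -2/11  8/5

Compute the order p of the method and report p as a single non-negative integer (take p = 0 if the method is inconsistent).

0

b = (3, 16/7, -2/11, 8/5)
c = (0, 11/14, 9/20, 5/2)
Ac = (0, 0, -22/35, 13/16)
Σ b_i: 3·1 + 16/7·1 + (-2/11)·1 + 8/5·1 = 2581/385 ≠ 1 ⇒ order 0.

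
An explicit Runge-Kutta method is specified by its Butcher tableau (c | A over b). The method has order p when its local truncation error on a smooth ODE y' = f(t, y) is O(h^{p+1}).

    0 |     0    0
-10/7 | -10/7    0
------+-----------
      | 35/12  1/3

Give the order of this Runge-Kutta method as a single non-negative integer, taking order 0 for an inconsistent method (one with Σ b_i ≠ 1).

b = (35/12, 1/3)
c = (0, -10/7)
Σ b_i: 35/12·1 + 1/3·1 = 13/4 ≠ 1 ⇒ order 0.

0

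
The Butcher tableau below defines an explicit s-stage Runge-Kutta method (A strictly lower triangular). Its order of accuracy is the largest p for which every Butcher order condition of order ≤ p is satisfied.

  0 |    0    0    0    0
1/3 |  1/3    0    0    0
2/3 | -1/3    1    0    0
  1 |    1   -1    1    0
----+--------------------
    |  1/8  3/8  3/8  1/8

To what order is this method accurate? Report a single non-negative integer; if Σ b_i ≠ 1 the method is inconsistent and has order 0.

b = (1/8, 3/8, 3/8, 1/8)
c = (0, 1/3, 2/3, 1)
Ac = (0, 0, 1/3, 1/3)
Σ b_i: 1/8·1 + 3/8·1 + 3/8·1 + 1/8·1 = 1 ✓
b·c: 3/8·1/3 + 3/8·2/3 + 1/8·1 = 1/2 ✓
b·c²: 3/8·1/9 + 3/8·4/9 + 1/8·1 = 1/3 ✓
b·Ac: 3/8·1/3 + 1/8·1/3 = 1/6 ✓
b·c³: 3/8·1/27 + 3/8·8/27 + 1/8·1 = 1/4 ✓
b·(c∘Ac): 3/8·2/9 + 1/8·1/3 = 1/8 ✓
b·Ac²: 3/8·1/9 + 1/8·1/3 = 1/12 ✓
b·A²c: 1/8·1/3 = 1/24 ✓; 4 stages ⇒ order 4.

4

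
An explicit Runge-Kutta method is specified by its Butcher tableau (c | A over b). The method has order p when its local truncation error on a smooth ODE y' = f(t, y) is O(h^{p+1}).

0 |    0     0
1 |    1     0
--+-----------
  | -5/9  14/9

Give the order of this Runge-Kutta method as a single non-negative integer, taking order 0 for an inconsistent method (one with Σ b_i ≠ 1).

b = (-5/9, 14/9)
c = (0, 1)
Σ b_i: (-5/9)·1 + 14/9·1 = 1 ✓
b·c: 14/9·1 = 14/9 ≠ 1/2 ⇒ order 1.

1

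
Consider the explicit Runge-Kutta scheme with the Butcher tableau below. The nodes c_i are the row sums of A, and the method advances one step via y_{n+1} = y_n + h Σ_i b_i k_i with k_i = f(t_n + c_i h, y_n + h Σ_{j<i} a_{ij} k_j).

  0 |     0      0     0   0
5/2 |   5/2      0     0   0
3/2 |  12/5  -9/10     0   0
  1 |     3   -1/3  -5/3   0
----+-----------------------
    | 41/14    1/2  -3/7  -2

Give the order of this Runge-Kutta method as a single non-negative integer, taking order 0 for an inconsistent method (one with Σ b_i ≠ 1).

b = (41/14, 1/2, -3/7, -2)
c = (0, 5/2, 3/2, 1)
Ac = (0, 0, -9/4, -10/3)
Σ b_i: 41/14·1 + 1/2·1 + (-3/7)·1 + (-2)·1 = 1 ✓
b·c: 1/2·5/2 + (-3/7)·3/2 + (-2)·1 = -39/28 ≠ 1/2 ⇒ order 1.

1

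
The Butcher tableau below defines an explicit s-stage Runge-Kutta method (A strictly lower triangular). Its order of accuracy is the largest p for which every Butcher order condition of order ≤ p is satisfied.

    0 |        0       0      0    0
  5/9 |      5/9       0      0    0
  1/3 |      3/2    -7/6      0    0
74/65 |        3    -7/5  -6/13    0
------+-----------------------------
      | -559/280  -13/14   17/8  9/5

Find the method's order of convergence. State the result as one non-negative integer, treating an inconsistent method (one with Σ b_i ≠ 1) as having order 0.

1

b = (-559/280, -13/14, 17/8, 9/5)
c = (0, 5/9, 1/3, 74/65)
Ac = (0, 0, -35/54, -109/117)
Σ b_i: (-559/280)·1 + (-13/14)·1 + 17/8·1 + 9/5·1 = 1 ✓
b·c: (-13/14)·5/9 + 17/8·1/3 + 9/5·74/65 = 367189/163800 ≠ 1/2 ⇒ order 1.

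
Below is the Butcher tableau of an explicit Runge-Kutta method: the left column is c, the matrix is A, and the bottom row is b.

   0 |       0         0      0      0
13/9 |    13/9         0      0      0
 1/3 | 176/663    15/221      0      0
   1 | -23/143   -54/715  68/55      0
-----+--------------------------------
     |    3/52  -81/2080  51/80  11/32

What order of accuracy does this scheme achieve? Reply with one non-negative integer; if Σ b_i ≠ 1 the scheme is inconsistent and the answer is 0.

4

b = (3/52, -81/2080, 51/80, 11/32)
c = (0, 13/9, 1/3, 1)
Ac = (0, 0, 5/51, 10/33)
Σ b_i: 3/52·1 + (-81/2080)·1 + 51/80·1 + 11/32·1 = 1 ✓
b·c: (-81/2080)·13/9 + 51/80·1/3 + 11/32·1 = 1/2 ✓
b·c²: (-81/2080)·169/81 + 51/80·1/9 + 11/32·1 = 1/3 ✓
b·Ac: 51/80·5/51 + 11/32·10/33 = 1/6 ✓
b·c³: (-81/2080)·2197/729 + 51/80·1/27 + 11/32·1 = 1/4 ✓
b·(c∘Ac): 51/80·5/153 + 11/32·10/33 = 1/8 ✓
b·Ac²: 51/80·65/459 + 11/32·(-2/99) = 1/12 ✓
b·A²c: 11/32·4/33 = 1/24 ✓; 4 stages ⇒ order 4.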